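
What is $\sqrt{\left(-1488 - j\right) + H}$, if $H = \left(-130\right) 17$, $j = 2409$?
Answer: $i \sqrt{6107} \approx 78.147 i$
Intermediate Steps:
$H = -2210$
$\sqrt{\left(-1488 - j\right) + H} = \sqrt{\left(-1488 - 2409\right) - 2210} = \sqrt{-3897 - 2210} = \sqrt{-6107} = i \sqrt{6107}$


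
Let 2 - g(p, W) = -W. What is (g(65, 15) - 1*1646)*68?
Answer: -110772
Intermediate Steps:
g(p, W) = 2 + W (g(p, W) = 2 - (-1)*W = 2 + W)
(g(65, 15) - 1*1646)*68 = ((2 + 15) - 1*1646)*68 = (17 - 1646)*68 = -1629*68 = -110772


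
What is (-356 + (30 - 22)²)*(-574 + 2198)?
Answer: -474208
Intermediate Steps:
(-356 + (30 - 22)²)*(-574 + 2198) = (-356 + 8²)*1624 = (-356 + 64)*1624 = -292*1624 = -474208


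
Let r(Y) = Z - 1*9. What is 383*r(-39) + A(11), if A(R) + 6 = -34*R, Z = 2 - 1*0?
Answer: -3061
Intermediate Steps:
Z = 2 (Z = 2 + 0 = 2)
A(R) = -6 - 34*R
r(Y) = -7 (r(Y) = 2 - 1*9 = 2 - 9 = -7)
383*r(-39) + A(11) = 383*(-7) + (-6 - 34*11) = -2681 + (-6 - 374) = -2681 - 380 = -3061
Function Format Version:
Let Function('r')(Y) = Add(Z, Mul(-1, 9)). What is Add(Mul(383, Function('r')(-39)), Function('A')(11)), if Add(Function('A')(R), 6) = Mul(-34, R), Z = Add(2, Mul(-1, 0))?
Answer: -3061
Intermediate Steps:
Z = 2 (Z = Add(2, 0) = 2)
Function('A')(R) = Add(-6, Mul(-34, R))
Function('r')(Y) = -7 (Function('r')(Y) = Add(2, Mul(-1, 9)) = Add(2, -9) = -7)
Add(Mul(383, Function('r')(-39)), Function('A')(11)) = Add(Mul(383, -7), Add(-6, Mul(-34, 11))) = Add(-2681, Add(-6, -374)) = Add(-2681, -380) = -3061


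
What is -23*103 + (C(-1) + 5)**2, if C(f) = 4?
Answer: -2288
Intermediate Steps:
-23*103 + (C(-1) + 5)**2 = -23*103 + (4 + 5)**2 = -2369 + 9**2 = -2369 + 81 = -2288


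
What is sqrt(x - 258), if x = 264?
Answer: sqrt(6) ≈ 2.4495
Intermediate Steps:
sqrt(x - 258) = sqrt(264 - 258) = sqrt(6)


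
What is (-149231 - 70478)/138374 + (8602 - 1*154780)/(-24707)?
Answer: 14798884309/3418806418 ≈ 4.3287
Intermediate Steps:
(-149231 - 70478)/138374 + (8602 - 1*154780)/(-24707) = -219709*1/138374 + (8602 - 154780)*(-1/24707) = -219709/138374 - 146178*(-1/24707) = -219709/138374 + 146178/24707 = 14798884309/3418806418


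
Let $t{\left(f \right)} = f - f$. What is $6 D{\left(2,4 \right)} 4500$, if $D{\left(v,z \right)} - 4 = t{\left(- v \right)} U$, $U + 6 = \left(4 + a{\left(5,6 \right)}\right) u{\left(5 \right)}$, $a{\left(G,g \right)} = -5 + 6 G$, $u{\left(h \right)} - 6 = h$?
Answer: $108000$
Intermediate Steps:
$u{\left(h \right)} = 6 + h$
$t{\left(f \right)} = 0$
$U = 313$ ($U = -6 + \left(4 + \left(-5 + 6 \cdot 5\right)\right) \left(6 + 5\right) = -6 + \left(4 + \left(-5 + 30\right)\right) 11 = -6 + \left(4 + 25\right) 11 = -6 + 29 \cdot 11 = -6 + 319 = 313$)
$D{\left(v,z \right)} = 4$ ($D{\left(v,z \right)} = 4 + 0 \cdot 313 = 4 + 0 = 4$)
$6 D{\left(2,4 \right)} 4500 = 6 \cdot 4 \cdot 4500 = 24 \cdot 4500 = 108000$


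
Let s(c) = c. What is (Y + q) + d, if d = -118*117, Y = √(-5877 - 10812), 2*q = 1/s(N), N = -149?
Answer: -4114189/298 + I*√16689 ≈ -13806.0 + 129.19*I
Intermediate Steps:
q = -1/298 (q = (½)/(-149) = (½)*(-1/149) = -1/298 ≈ -0.0033557)
Y = I*√16689 (Y = √(-16689) = I*√16689 ≈ 129.19*I)
d = -13806
(Y + q) + d = (I*√16689 - 1/298) - 13806 = (-1/298 + I*√16689) - 13806 = -4114189/298 + I*√16689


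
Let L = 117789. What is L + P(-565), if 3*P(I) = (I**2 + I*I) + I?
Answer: 991252/3 ≈ 3.3042e+5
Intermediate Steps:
P(I) = I/3 + 2*I**2/3 (P(I) = ((I**2 + I*I) + I)/3 = ((I**2 + I**2) + I)/3 = (2*I**2 + I)/3 = (I + 2*I**2)/3 = I/3 + 2*I**2/3)
L + P(-565) = 117789 + (1/3)*(-565)*(1 + 2*(-565)) = 117789 + (1/3)*(-565)*(1 - 1130) = 117789 + (1/3)*(-565)*(-1129) = 117789 + 637885/3 = 991252/3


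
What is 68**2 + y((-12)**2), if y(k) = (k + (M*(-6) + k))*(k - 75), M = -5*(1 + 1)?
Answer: 28636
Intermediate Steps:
M = -10 (M = -5*2 = -10)
y(k) = (-75 + k)*(60 + 2*k) (y(k) = (k + (-10*(-6) + k))*(k - 75) = (k + (60 + k))*(-75 + k) = (60 + 2*k)*(-75 + k) = (-75 + k)*(60 + 2*k))
68**2 + y((-12)**2) = 68**2 + (-4500 - 90*(-12)**2 + 2*((-12)**2)**2) = 4624 + (-4500 - 90*144 + 2*144**2) = 4624 + (-4500 - 12960 + 2*20736) = 4624 + (-4500 - 12960 + 41472) = 4624 + 24012 = 28636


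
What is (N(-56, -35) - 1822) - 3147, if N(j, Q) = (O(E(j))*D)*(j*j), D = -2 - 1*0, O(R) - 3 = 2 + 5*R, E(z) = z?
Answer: 1719831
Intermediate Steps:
O(R) = 5 + 5*R (O(R) = 3 + (2 + 5*R) = 5 + 5*R)
D = -2 (D = -2 + 0 = -2)
N(j, Q) = j²*(-10 - 10*j) (N(j, Q) = ((5 + 5*j)*(-2))*(j*j) = (-10 - 10*j)*j² = j²*(-10 - 10*j))
(N(-56, -35) - 1822) - 3147 = (10*(-56)²*(-1 - 1*(-56)) - 1822) - 3147 = (10*3136*(-1 + 56) - 1822) - 3147 = (10*3136*55 - 1822) - 3147 = (1724800 - 1822) - 3147 = 1722978 - 3147 = 1719831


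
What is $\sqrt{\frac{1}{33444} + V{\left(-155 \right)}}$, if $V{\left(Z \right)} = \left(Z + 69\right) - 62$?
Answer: $\frac{i \sqrt{4598281519}}{5574} \approx 12.166 i$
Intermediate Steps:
$V{\left(Z \right)} = 7 + Z$ ($V{\left(Z \right)} = \left(69 + Z\right) - 62 = 7 + Z$)
$\sqrt{\frac{1}{33444} + V{\left(-155 \right)}} = \sqrt{\frac{1}{33444} + \left(7 - 155\right)} = \sqrt{\frac{1}{33444} - 148} = \sqrt{- \frac{4949711}{33444}} = \frac{i \sqrt{4598281519}}{5574}$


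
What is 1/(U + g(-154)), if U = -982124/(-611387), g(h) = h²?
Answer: 611387/14500636216 ≈ 4.2163e-5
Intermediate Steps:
U = 982124/611387 (U = -982124*(-1/611387) = 982124/611387 ≈ 1.6064)
1/(U + g(-154)) = 1/(982124/611387 + (-154)²) = 1/(982124/611387 + 23716) = 1/(14500636216/611387) = 611387/14500636216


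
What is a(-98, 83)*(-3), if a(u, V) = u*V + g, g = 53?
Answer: 24243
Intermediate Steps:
a(u, V) = 53 + V*u (a(u, V) = u*V + 53 = V*u + 53 = 53 + V*u)
a(-98, 83)*(-3) = (53 + 83*(-98))*(-3) = (53 - 8134)*(-3) = -8081*(-3) = 24243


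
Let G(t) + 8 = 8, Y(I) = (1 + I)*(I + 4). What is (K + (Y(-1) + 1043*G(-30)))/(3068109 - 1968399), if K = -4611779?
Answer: -4611779/1099710 ≈ -4.1936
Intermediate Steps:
Y(I) = (1 + I)*(4 + I)
G(t) = 0 (G(t) = -8 + 8 = 0)
(K + (Y(-1) + 1043*G(-30)))/(3068109 - 1968399) = (-4611779 + ((4 + (-1)**2 + 5*(-1)) + 1043*0))/(3068109 - 1968399) = (-4611779 + ((4 + 1 - 5) + 0))/1099710 = (-4611779 + (0 + 0))*(1/1099710) = (-4611779 + 0)*(1/1099710) = -4611779*1/1099710 = -4611779/1099710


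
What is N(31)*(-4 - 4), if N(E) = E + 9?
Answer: -320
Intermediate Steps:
N(E) = 9 + E
N(31)*(-4 - 4) = (9 + 31)*(-4 - 4) = 40*(-8) = -320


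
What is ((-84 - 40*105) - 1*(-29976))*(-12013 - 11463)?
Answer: -603145392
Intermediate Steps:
((-84 - 40*105) - 1*(-29976))*(-12013 - 11463) = ((-84 - 4200) + 29976)*(-23476) = (-4284 + 29976)*(-23476) = 25692*(-23476) = -603145392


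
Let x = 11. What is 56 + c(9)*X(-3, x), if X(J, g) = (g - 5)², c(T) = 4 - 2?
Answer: 128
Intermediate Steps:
c(T) = 2
X(J, g) = (-5 + g)²
56 + c(9)*X(-3, x) = 56 + 2*(-5 + 11)² = 56 + 2*6² = 56 + 2*36 = 56 + 72 = 128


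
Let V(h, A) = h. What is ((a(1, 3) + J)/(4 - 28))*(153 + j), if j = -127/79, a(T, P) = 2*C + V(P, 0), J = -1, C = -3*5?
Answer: 41860/237 ≈ 176.62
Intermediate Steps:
C = -15
a(T, P) = -30 + P (a(T, P) = 2*(-15) + P = -30 + P)
j = -127/79 (j = -127*1/79 = -127/79 ≈ -1.6076)
((a(1, 3) + J)/(4 - 28))*(153 + j) = (((-30 + 3) - 1)/(4 - 28))*(153 - 127/79) = ((-27 - 1)/(-24))*(11960/79) = -28*(-1/24)*(11960/79) = (7/6)*(11960/79) = 41860/237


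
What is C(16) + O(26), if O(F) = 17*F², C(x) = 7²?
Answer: 11541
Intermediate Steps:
C(x) = 49
C(16) + O(26) = 49 + 17*26² = 49 + 17*676 = 49 + 11492 = 11541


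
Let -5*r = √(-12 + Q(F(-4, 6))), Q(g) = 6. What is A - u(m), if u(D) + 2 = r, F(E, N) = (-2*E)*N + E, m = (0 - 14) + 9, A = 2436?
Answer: 2438 + I*√6/5 ≈ 2438.0 + 0.4899*I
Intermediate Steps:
m = -5 (m = -14 + 9 = -5)
F(E, N) = E - 2*E*N (F(E, N) = -2*E*N + E = E - 2*E*N)
r = -I*√6/5 (r = -√(-12 + 6)/5 = -I*√6/5 ≈ -0.4899*I)
u(D) = -2 - I*√6/5
A - u(m) = 2436 - (-2 - I*√6/5) = 2436 + (2 + I*√6/5) = 2438 + I*√6/5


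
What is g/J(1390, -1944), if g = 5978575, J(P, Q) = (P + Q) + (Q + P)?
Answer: -5978575/1108 ≈ -5395.8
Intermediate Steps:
J(P, Q) = 2*P + 2*Q (J(P, Q) = (P + Q) + (P + Q) = 2*P + 2*Q)
g/J(1390, -1944) = 5978575/(2*1390 + 2*(-1944)) = 5978575/(2780 - 3888) = 5978575/(-1108) = 5978575*(-1/1108) = -5978575/1108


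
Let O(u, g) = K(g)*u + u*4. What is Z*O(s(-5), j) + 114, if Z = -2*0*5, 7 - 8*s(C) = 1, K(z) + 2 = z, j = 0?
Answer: 114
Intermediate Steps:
K(z) = -2 + z
s(C) = 3/4 (s(C) = 7/8 - 1/8*1 = 7/8 - 1/8 = 3/4)
O(u, g) = 4*u + u*(-2 + g) (O(u, g) = (-2 + g)*u + u*4 = u*(-2 + g) + 4*u = 4*u + u*(-2 + g))
Z = 0 (Z = 0*5 = 0)
Z*O(s(-5), j) + 114 = 0*(3*(2 + 0)/4) + 114 = 0*((3/4)*2) + 114 = 0*(3/2) + 114 = 0 + 114 = 114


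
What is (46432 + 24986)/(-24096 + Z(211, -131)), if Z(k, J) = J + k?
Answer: -35709/12008 ≈ -2.9738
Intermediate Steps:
(46432 + 24986)/(-24096 + Z(211, -131)) = (46432 + 24986)/(-24096 + (-131 + 211)) = 71418/(-24096 + 80) = 71418/(-24016) = 71418*(-1/24016) = -35709/12008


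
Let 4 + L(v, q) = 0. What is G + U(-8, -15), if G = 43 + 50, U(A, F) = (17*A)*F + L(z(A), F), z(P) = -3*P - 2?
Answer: 2129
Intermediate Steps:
z(P) = -2 - 3*P
L(v, q) = -4 (L(v, q) = -4 + 0 = -4)
U(A, F) = -4 + 17*A*F (U(A, F) = (17*A)*F - 4 = 17*A*F - 4 = -4 + 17*A*F)
G = 93
G + U(-8, -15) = 93 + (-4 + 17*(-8)*(-15)) = 93 + (-4 + 2040) = 93 + 2036 = 2129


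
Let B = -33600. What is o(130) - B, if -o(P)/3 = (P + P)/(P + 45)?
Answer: 1175844/35 ≈ 33596.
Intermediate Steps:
o(P) = -6*P/(45 + P) (o(P) = -3*(P + P)/(P + 45) = -3*2*P/(45 + P) = -6*P/(45 + P))
o(130) - B = -6*130/(45 + 130) - 1*(-33600) = -6*130/175 + 33600 = -6*130*1/175 + 33600 = -156/35 + 33600 = 1175844/35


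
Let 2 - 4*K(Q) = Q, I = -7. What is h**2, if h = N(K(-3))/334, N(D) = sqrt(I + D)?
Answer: -23/446224 ≈ -5.1544e-5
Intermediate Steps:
K(Q) = 1/2 - Q/4
N(D) = sqrt(-7 + D)
h = I*sqrt(23)/668 (h = sqrt(-7 + (1/2 - 1/4*(-3)))/334 = sqrt(-7 + (1/2 + 3/4))*(1/334) = sqrt(-7 + 5/4)*(1/334) = sqrt(-23/4)*(1/334) = (I*sqrt(23)/2)*(1/334) = I*sqrt(23)/668 ≈ 0.0071794*I)
h**2 = (I*sqrt(23)/668)**2 = -23/446224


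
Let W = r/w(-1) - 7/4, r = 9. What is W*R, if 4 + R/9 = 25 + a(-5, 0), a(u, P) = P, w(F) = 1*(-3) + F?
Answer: -756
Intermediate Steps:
w(F) = -3 + F
R = 189 (R = -36 + 9*(25 + 0) = -36 + 9*25 = -36 + 225 = 189)
W = -4 (W = 9/(-3 - 1) - 7/4 = 9/(-4) - 7*1/4 = 9*(-1/4) - 7/4 = -9/4 - 7/4 = -4)
W*R = -4*189 = -756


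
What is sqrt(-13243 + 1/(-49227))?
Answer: I*sqrt(32091729225774)/49227 ≈ 115.08*I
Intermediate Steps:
sqrt(-13243 + 1/(-49227)) = sqrt(-13243 - 1/49227) = sqrt(-651913162/49227) = I*sqrt(32091729225774)/49227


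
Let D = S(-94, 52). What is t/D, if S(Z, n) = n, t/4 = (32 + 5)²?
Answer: 1369/13 ≈ 105.31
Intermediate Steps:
t = 5476 (t = 4*(32 + 5)² = 4*37² = 4*1369 = 5476)
D = 52
t/D = 5476/52 = 5476*(1/52) = 1369/13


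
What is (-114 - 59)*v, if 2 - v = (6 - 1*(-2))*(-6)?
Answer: -8650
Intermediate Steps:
v = 50 (v = 2 - (6 - 1*(-2))*(-6) = 2 - (6 + 2)*(-6) = 2 - 8*(-6) = 2 - 1*(-48) = 2 + 48 = 50)
(-114 - 59)*v = (-114 - 59)*50 = -173*50 = -8650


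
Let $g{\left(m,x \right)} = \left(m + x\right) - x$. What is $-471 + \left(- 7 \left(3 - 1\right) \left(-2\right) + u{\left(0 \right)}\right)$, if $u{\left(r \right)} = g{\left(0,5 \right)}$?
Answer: $-443$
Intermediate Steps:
$g{\left(m,x \right)} = m$
$u{\left(r \right)} = 0$
$-471 + \left(- 7 \left(3 - 1\right) \left(-2\right) + u{\left(0 \right)}\right) = -471 + \left(- 7 \left(3 - 1\right) \left(-2\right) + 0\right) = -471 + \left(- 7 \cdot 2 \left(-2\right) + 0\right) = -471 + \left(\left(-7\right) \left(-4\right) + 0\right) = -471 + \left(28 + 0\right) = -471 + 28 = -443$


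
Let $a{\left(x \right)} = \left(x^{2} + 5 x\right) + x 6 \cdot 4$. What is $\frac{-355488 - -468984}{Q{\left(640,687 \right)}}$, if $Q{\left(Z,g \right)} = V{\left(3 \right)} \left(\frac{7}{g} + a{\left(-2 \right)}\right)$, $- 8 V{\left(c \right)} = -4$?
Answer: $- \frac{155943504}{37091} \approx -4204.4$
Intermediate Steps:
$V{\left(c \right)} = \frac{1}{2}$ ($V{\left(c \right)} = \left(- \frac{1}{8}\right) \left(-4\right) = \frac{1}{2}$)
$a{\left(x \right)} = x^{2} + 29 x$ ($a{\left(x \right)} = \left(x^{2} + 5 x\right) + 6 x 4 = \left(x^{2} + 5 x\right) + 24 x = x^{2} + 29 x$)
$Q{\left(Z,g \right)} = -27 + \frac{7}{2 g}$ ($Q{\left(Z,g \right)} = \frac{\frac{7}{g} - 2 \left(29 - 2\right)}{2} = \frac{\frac{7}{g} - 54}{2} = \frac{-54 + \frac{7}{g}}{2} = -27 + \frac{7}{2 g}$)
$\frac{-355488 - -468984}{Q{\left(640,687 \right)}} = \frac{-355488 - -468984}{-27 + \frac{7}{2 \cdot 687}} = \frac{-355488 + 468984}{-27 + \frac{7}{2} \cdot \frac{1}{687}} = \frac{113496}{-27 + \frac{7}{1374}} = \frac{113496}{- \frac{37091}{1374}} = 113496 \left(- \frac{1374}{37091}\right) = - \frac{155943504}{37091}$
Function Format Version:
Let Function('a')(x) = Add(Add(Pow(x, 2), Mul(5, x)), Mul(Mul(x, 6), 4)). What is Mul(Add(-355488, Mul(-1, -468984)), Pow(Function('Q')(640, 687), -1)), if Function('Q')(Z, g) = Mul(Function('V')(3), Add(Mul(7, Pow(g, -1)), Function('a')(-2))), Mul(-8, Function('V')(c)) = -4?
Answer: Rational(-155943504, 37091) ≈ -4204.4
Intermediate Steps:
Function('V')(c) = Rational(1, 2) (Function('V')(c) = Mul(Rational(-1, 8), -4) = Rational(1, 2))
Function('a')(x) = Add(Pow(x, 2), Mul(29, x)) (Function('a')(x) = Add(Add(Pow(x, 2), Mul(5, x)), Mul(Mul(6, x), 4)) = Add(Add(Pow(x, 2), Mul(5, x)), Mul(24, x)) = Add(Pow(x, 2), Mul(29, x)))
Function('Q')(Z, g) = Add(-27, Mul(Rational(7, 2), Pow(g, -1))) (Function('Q')(Z, g) = Mul(Rational(1, 2), Add(Mul(7, Pow(g, -1)), Mul(-2, Add(29, -2)))) = Mul(Rational(1, 2), Add(Mul(7, Pow(g, -1)), Mul(-2, 27))) = Mul(Rational(1, 2), Add(Mul(7, Pow(g, -1)), -54)) = Mul(Rational(1, 2), Add(-54, Mul(7, Pow(g, -1)))) = Add(-27, Mul(Rational(7, 2), Pow(g, -1))))
Mul(Add(-355488, Mul(-1, -468984)), Pow(Function('Q')(640, 687), -1)) = Mul(Add(-355488, Mul(-1, -468984)), Pow(Add(-27, Mul(Rational(7, 2), Pow(687, -1))), -1)) = Mul(Add(-355488, 468984), Pow(Add(-27, Mul(Rational(7, 2), Rational(1, 687))), -1)) = Mul(113496, Pow(Add(-27, Rational(7, 1374)), -1)) = Mul(113496, Pow(Rational(-37091, 1374), -1)) = Mul(113496, Rational(-1374, 37091)) = Rational(-155943504, 37091)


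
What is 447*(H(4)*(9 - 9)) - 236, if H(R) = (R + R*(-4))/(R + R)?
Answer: -236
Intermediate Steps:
H(R) = -3/2 (H(R) = (R - 4*R)/((2*R)) = (-3*R)*(1/(2*R)) = -3/2)
447*(H(4)*(9 - 9)) - 236 = 447*(-3*(9 - 9)/2) - 236 = 447*(-3/2*0) - 236 = 447*0 - 236 = 0 - 236 = -236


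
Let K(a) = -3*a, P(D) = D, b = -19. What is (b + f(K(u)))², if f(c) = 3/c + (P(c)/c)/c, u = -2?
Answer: 3025/9 ≈ 336.11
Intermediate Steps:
f(c) = 4/c (f(c) = 3/c + (c/c)/c = 3/c + 1/c = 4/c)
(b + f(K(u)))² = (-19 + 4/((-3*(-2))))² = (-19 + 4/6)² = (-19 + 4*(⅙))² = (-19 + ⅔)² = (-55/3)² = 3025/9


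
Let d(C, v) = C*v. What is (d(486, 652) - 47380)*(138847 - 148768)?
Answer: -2673630132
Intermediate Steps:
(d(486, 652) - 47380)*(138847 - 148768) = (486*652 - 47380)*(138847 - 148768) = (316872 - 47380)*(-9921) = 269492*(-9921) = -2673630132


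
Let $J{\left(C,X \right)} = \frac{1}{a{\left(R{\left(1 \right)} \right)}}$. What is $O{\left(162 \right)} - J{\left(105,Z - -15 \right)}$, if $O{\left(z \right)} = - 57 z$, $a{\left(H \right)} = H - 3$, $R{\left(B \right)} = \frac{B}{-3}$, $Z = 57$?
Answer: $- \frac{92337}{10} \approx -9233.7$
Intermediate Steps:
$R{\left(B \right)} = - \frac{B}{3}$ ($R{\left(B \right)} = B \left(- \frac{1}{3}\right) = - \frac{B}{3}$)
$a{\left(H \right)} = -3 + H$ ($a{\left(H \right)} = H - 3 = -3 + H$)
$J{\left(C,X \right)} = - \frac{3}{10}$ ($J{\left(C,X \right)} = \frac{1}{-3 - \frac{1}{3}} = \frac{1}{- \frac{10}{3}} = - \frac{3}{10}$)
$O{\left(162 \right)} - J{\left(105,Z - -15 \right)} = \left(-57\right) 162 - - \frac{3}{10} = -9234 + \frac{3}{10} = - \frac{92337}{10}$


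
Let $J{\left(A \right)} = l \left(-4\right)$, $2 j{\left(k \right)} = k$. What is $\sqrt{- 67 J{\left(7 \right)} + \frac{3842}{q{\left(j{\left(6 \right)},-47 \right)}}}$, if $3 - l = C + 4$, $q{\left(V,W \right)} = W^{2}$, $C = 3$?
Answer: $\frac{i \sqrt{2364206}}{47} \approx 32.715 i$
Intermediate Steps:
$j{\left(k \right)} = \frac{k}{2}$
$l = -4$ ($l = 3 - \left(3 + 4\right) = 3 - 7 = -4$)
$J{\left(A \right)} = 16$ ($J{\left(A \right)} = \left(-4\right) \left(-4\right) = 16$)
$\sqrt{- 67 J{\left(7 \right)} + \frac{3842}{q{\left(j{\left(6 \right)},-47 \right)}}} = \sqrt{\left(-67\right) 16 + \frac{3842}{\left(-47\right)^{2}}} = \sqrt{-1072 + \frac{3842}{2209}} = \sqrt{- \frac{2364206}{2209}} = \frac{i \sqrt{2364206}}{47}$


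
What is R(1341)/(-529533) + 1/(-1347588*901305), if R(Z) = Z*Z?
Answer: -242685574197811897/71462702526278580 ≈ -3.3960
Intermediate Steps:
R(Z) = Z²
R(1341)/(-529533) + 1/(-1347588*901305) = 1341²/(-529533) + 1/(-1347588*901305) = 1798281*(-1/529533) - 1/1347588*1/901305 = -199809/58837 - 1/1214587802340 = -242685574197811897/71462702526278580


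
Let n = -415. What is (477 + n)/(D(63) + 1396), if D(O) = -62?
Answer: 31/667 ≈ 0.046477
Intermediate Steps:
(477 + n)/(D(63) + 1396) = (477 - 415)/(-62 + 1396) = 62/1334 = 62*(1/1334) = 31/667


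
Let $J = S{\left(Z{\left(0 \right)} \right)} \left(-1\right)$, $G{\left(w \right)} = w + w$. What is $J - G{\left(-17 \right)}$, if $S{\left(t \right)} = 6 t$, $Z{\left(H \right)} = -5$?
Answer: $64$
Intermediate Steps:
$G{\left(w \right)} = 2 w$
$J = 30$ ($J = 6 \left(-5\right) \left(-1\right) = \left(-30\right) \left(-1\right) = 30$)
$J - G{\left(-17 \right)} = 30 - 2 \left(-17\right) = 30 - -34 = 30 + 34 = 64$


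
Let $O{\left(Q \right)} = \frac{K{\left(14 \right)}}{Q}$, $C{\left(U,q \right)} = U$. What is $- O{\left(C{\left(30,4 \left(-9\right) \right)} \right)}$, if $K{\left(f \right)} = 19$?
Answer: $- \frac{19}{30} \approx -0.63333$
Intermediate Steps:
$O{\left(Q \right)} = \frac{19}{Q}$
$- O{\left(C{\left(30,4 \left(-9\right) \right)} \right)} = - \frac{19}{30}$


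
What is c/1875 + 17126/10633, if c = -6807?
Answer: -13422527/6645625 ≈ -2.0198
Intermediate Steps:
c/1875 + 17126/10633 = -6807/1875 + 17126/10633 = -6807*1/1875 + 17126*(1/10633) = -2269/625 + 17126/10633 = -13422527/6645625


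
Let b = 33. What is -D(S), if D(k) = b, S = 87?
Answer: -33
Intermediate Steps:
D(k) = 33
-D(S) = -1*33 = -33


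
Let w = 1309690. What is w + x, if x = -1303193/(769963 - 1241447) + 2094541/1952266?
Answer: 602761823919971771/460231091372 ≈ 1.3097e+6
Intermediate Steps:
x = 1765860977091/460231091372 (x = -1303193/(-471484) + 2094541*(1/1952266) = -1303193*(-1/471484) + 2094541/1952266 = 1303193/471484 + 2094541/1952266 = 1765860977091/460231091372 ≈ 3.8369)
w + x = 1309690 + 1765860977091/460231091372 = 602761823919971771/460231091372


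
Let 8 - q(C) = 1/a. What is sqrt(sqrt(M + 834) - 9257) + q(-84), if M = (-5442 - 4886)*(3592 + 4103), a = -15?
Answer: 121/15 + sqrt(-9257 + I*sqrt(79473126)) ≈ 50.462 + 105.14*I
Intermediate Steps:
M = -79473960 (M = -10328*7695 = -79473960)
q(C) = 121/15 (q(C) = 8 - 1/(-15) = 8 - 1*(-1/15) = 8 + 1/15 = 121/15)
sqrt(sqrt(M + 834) - 9257) + q(-84) = sqrt(sqrt(-79473960 + 834) - 9257) + 121/15 = sqrt(sqrt(-79473126) - 9257) + 121/15 = sqrt(I*sqrt(79473126) - 9257) + 121/15 = sqrt(-9257 + I*sqrt(79473126)) + 121/15 = 121/15 + sqrt(-9257 + I*sqrt(79473126))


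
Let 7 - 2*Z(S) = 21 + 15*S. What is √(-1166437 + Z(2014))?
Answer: I*√1181549 ≈ 1087.0*I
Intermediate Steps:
Z(S) = -7 - 15*S/2 (Z(S) = 7/2 - (21 + 15*S)/2 = 7/2 + (-21/2 - 15*S/2) = -7 - 15*S/2)
√(-1166437 + Z(2014)) = √(-1166437 + (-7 - 15/2*2014)) = √(-1166437 + (-7 - 15105)) = √(-1166437 - 15112) = √(-1181549) = I*√1181549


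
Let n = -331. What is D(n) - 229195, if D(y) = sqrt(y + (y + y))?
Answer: -229195 + I*sqrt(993) ≈ -2.292e+5 + 31.512*I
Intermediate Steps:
D(y) = sqrt(3)*sqrt(y) (D(y) = sqrt(y + 2*y) = sqrt(3*y) = sqrt(3)*sqrt(y))
D(n) - 229195 = sqrt(3)*sqrt(-331) - 229195 = sqrt(3)*(I*sqrt(331)) - 229195 = I*sqrt(993) - 229195 = -229195 + I*sqrt(993)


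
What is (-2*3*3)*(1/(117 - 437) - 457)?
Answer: 1316169/160 ≈ 8226.1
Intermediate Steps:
(-2*3*3)*(1/(117 - 437) - 457) = (-6*3)*(1/(-320) - 457) = -18*(-1/320 - 457) = -18*(-146241/320) = 1316169/160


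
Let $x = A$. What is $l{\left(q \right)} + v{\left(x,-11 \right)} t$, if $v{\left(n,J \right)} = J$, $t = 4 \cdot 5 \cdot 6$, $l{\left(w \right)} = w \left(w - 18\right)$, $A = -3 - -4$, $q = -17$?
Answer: $-725$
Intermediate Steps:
$A = 1$ ($A = -3 + 4 = 1$)
$l{\left(w \right)} = w \left(-18 + w\right)$
$x = 1$
$t = 120$ ($t = 20 \cdot 6 = 120$)
$l{\left(q \right)} + v{\left(x,-11 \right)} t = - 17 \left(-18 - 17\right) - 1320 = \left(-17\right) \left(-35\right) - 1320 = 595 - 1320 = -725$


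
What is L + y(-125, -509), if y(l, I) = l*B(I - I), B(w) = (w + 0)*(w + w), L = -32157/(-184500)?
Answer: 3573/20500 ≈ 0.17429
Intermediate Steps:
L = 3573/20500 (L = -32157*(-1/184500) = 3573/20500 ≈ 0.17429)
B(w) = 2*w**2 (B(w) = w*(2*w) = 2*w**2)
y(l, I) = 0 (y(l, I) = l*(2*(I - I)**2) = l*(2*0**2) = l*(2*0) = l*0 = 0)
L + y(-125, -509) = 3573/20500 + 0 = 3573/20500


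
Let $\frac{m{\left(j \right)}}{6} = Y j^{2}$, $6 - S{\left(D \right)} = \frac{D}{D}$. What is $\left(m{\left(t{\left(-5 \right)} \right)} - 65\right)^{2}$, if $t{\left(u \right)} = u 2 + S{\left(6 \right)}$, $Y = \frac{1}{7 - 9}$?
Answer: $19600$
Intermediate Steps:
$S{\left(D \right)} = 5$ ($S{\left(D \right)} = 6 - \frac{D}{D} = 6 - 1 = 5$)
$Y = - \frac{1}{2}$ ($Y = \frac{1}{-2} = - \frac{1}{2} \approx -0.5$)
$t{\left(u \right)} = 5 + 2 u$ ($t{\left(u \right)} = u 2 + 5 = 2 u + 5 = 5 + 2 u$)
$m{\left(j \right)} = - 3 j^{2}$ ($m{\left(j \right)} = 6 \left(- \frac{j^{2}}{2}\right) = - 3 j^{2}$)
$\left(m{\left(t{\left(-5 \right)} \right)} - 65\right)^{2} = \left(- 3 \left(5 + 2 \left(-5\right)\right)^{2} - 65\right)^{2} = \left(- 3 \left(5 - 10\right)^{2} - 65\right)^{2} = \left(- 3 \left(-5\right)^{2} - 65\right)^{2} = \left(\left(-3\right) 25 - 65\right)^{2} = \left(-75 - 65\right)^{2} = \left(-140\right)^{2} = 19600$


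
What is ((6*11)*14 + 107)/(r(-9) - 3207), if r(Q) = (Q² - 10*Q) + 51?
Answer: -1031/2985 ≈ -0.34539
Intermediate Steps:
r(Q) = 51 + Q² - 10*Q
((6*11)*14 + 107)/(r(-9) - 3207) = ((6*11)*14 + 107)/((51 + (-9)² - 10*(-9)) - 3207) = (66*14 + 107)/((51 + 81 + 90) - 3207) = (924 + 107)/(222 - 3207) = 1031/(-2985) = 1031*(-1/2985) = -1031/2985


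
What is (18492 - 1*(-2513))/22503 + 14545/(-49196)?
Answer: 706055845/1107057588 ≈ 0.63778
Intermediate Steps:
(18492 - 1*(-2513))/22503 + 14545/(-49196) = (18492 + 2513)*(1/22503) + 14545*(-1/49196) = 21005*(1/22503) - 14545/49196 = 21005/22503 - 14545/49196 = 706055845/1107057588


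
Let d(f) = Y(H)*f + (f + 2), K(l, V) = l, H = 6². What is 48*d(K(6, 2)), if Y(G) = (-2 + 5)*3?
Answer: 2976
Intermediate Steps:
H = 36
Y(G) = 9 (Y(G) = 3*3 = 9)
d(f) = 2 + 10*f (d(f) = 9*f + (f + 2) = 9*f + (2 + f) = 2 + 10*f)
48*d(K(6, 2)) = 48*(2 + 10*6) = 48*(2 + 60) = 48*62 = 2976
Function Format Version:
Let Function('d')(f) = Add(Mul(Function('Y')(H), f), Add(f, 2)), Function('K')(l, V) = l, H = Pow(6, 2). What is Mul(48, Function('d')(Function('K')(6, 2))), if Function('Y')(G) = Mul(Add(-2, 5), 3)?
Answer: 2976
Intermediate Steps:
H = 36
Function('Y')(G) = 9 (Function('Y')(G) = Mul(3, 3) = 9)
Function('d')(f) = Add(2, Mul(10, f)) (Function('d')(f) = Add(Mul(9, f), Add(f, 2)) = Add(Mul(9, f), Add(2, f)) = Add(2, Mul(10, f)))
Mul(48, Function('d')(Function('K')(6, 2))) = Mul(48, Add(2, Mul(10, 6))) = Mul(48, Add(2, 60)) = Mul(48, 62) = 2976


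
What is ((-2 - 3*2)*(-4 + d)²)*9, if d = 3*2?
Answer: -288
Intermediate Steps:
d = 6
((-2 - 3*2)*(-4 + d)²)*9 = ((-2 - 3*2)*(-4 + 6)²)*9 = ((-2 - 6)*2²)*9 = -8*4*9 = -32*9 = -288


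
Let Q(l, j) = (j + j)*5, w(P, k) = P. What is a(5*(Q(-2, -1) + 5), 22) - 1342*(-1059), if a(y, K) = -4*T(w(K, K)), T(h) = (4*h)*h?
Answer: 1413434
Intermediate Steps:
T(h) = 4*h²
Q(l, j) = 10*j (Q(l, j) = (2*j)*5 = 10*j)
a(y, K) = -16*K²
a(5*(Q(-2, -1) + 5), 22) - 1342*(-1059) = -16*22² - 1342*(-1059) = -16*484 + 1421178 = -7744 + 1421178 = 1413434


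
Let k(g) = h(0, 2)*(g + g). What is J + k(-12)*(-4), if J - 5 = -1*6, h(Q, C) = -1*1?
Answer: -97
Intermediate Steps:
h(Q, C) = -1
k(g) = -2*g (k(g) = -(g + g) = -2*g)
J = -1 (J = 5 - 1*6 = 5 - 6 = -1)
J + k(-12)*(-4) = -1 - 2*(-12)*(-4) = -1 + 24*(-4) = -1 - 96 = -97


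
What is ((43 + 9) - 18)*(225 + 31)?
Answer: 8704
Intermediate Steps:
((43 + 9) - 18)*(225 + 31) = (52 - 18)*256 = 34*256 = 8704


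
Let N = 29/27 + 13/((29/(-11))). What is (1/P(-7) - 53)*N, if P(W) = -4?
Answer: 53605/261 ≈ 205.38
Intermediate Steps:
N = -3020/783 (N = 29*(1/27) + 13/((29*(-1/11))) = 29/27 + 13/(-29/11) = 29/27 + 13*(-11/29) = 29/27 - 143/29 = -3020/783 ≈ -3.8570)
(1/P(-7) - 53)*N = (1/(-4) - 53)*(-3020/783) = (-¼ - 53)*(-3020/783) = -213/4*(-3020/783) = 53605/261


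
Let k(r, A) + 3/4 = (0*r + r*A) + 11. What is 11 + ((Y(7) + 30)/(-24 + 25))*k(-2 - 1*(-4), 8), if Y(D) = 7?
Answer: 3929/4 ≈ 982.25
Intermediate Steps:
k(r, A) = 41/4 + A*r (k(r, A) = -¾ + ((0*r + r*A) + 11) = -¾ + ((0 + A*r) + 11) = -¾ + (A*r + 11) = -¾ + (11 + A*r) = 41/4 + A*r)
11 + ((Y(7) + 30)/(-24 + 25))*k(-2 - 1*(-4), 8) = 11 + ((7 + 30)/(-24 + 25))*(41/4 + 8*(-2 - 1*(-4))) = 11 + (37/1)*(41/4 + 8*(-2 + 4)) = 11 + (37*1)*(41/4 + 8*2) = 11 + 37*(41/4 + 16) = 11 + 37*(105/4) = 11 + 3885/4 = 3929/4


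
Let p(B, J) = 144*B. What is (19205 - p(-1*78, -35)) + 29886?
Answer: 60323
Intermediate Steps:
(19205 - p(-1*78, -35)) + 29886 = (19205 - 144*(-1*78)) + 29886 = (19205 - 144*(-78)) + 29886 = (19205 - 1*(-11232)) + 29886 = (19205 + 11232) + 29886 = 30437 + 29886 = 60323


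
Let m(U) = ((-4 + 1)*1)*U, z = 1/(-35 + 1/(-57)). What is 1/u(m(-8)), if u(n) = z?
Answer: -1996/57 ≈ -35.018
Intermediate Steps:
z = -57/1996 (z = 1/(-35 - 1/57) = 1/(-1996/57) = -57/1996 ≈ -0.028557)
m(U) = -3*U (m(U) = (-3*1)*U = -3*U)
u(n) = -57/1996
1/u(m(-8)) = 1/(-57/1996) = -1996/57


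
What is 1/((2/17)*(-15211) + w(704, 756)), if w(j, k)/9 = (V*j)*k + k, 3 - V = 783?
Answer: -17/63515526914 ≈ -2.6765e-10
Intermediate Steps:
V = -780 (V = 3 - 1*783 = 3 - 783 = -780)
w(j, k) = 9*k - 7020*j*k (w(j, k) = 9*((-780*j)*k + k) = 9*(-780*j*k + k) = 9*(k - 780*j*k) = 9*k - 7020*j*k)
1/((2/17)*(-15211) + w(704, 756)) = 1/((2/17)*(-15211) + 9*756*(1 - 780*704)) = 1/((2*(1/17))*(-15211) + 9*756*(1 - 549120)) = 1/((2/17)*(-15211) + 9*756*(-549119)) = 1/(-30422/17 - 3736205676) = 1/(-63515526914/17) = -17/63515526914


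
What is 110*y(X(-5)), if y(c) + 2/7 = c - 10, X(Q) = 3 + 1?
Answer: -4840/7 ≈ -691.43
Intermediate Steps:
X(Q) = 4
y(c) = -72/7 + c (y(c) = -2/7 + (c - 10) = -2/7 + (-10 + c) = -72/7 + c)
110*y(X(-5)) = 110*(-72/7 + 4) = 110*(-44/7) = -4840/7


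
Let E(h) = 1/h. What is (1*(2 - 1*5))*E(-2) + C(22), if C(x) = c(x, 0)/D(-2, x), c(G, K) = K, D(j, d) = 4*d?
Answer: 3/2 ≈ 1.5000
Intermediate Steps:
C(x) = 0 (C(x) = 0/((4*x)) = 0*(1/(4*x)) = 0)
(1*(2 - 1*5))*E(-2) + C(22) = (1*(2 - 1*5))/(-2) + 0 = (1*(2 - 5))*(-½) + 0 = (1*(-3))*(-½) + 0 = -3*(-½) + 0 = 3/2 + 0 = 3/2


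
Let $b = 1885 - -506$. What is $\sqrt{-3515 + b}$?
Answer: $2 i \sqrt{281} \approx 33.526 i$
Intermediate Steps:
$b = 2391$ ($b = 1885 + 506 = 2391$)
$\sqrt{-3515 + b} = \sqrt{-3515 + 2391} = \sqrt{-1124} = 2 i \sqrt{281}$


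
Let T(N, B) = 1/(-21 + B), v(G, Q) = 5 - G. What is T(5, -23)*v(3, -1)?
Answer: -1/22 ≈ -0.045455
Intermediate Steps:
T(5, -23)*v(3, -1) = (5 - 1*3)/(-21 - 23) = (5 - 3)/(-44) = -1/44*2 = -1/22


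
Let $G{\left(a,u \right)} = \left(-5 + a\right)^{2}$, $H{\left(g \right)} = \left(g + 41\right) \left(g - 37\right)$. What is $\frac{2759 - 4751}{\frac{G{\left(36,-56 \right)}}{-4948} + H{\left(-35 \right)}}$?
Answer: $\frac{9856416}{2138497} \approx 4.609$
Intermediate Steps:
$H{\left(g \right)} = \left(-37 + g\right) \left(41 + g\right)$ ($H{\left(g \right)} = \left(41 + g\right) \left(-37 + g\right) = \left(-37 + g\right) \left(41 + g\right)$)
$\frac{2759 - 4751}{\frac{G{\left(36,-56 \right)}}{-4948} + H{\left(-35 \right)}} = \frac{2759 - 4751}{\frac{\left(-5 + 36\right)^{2}}{-4948} + \left(-1517 + \left(-35\right)^{2} + 4 \left(-35\right)\right)} = - \frac{1992}{31^{2} \left(- \frac{1}{4948}\right) - 432} = - \frac{1992}{961 \left(- \frac{1}{4948}\right) - 432} = - \frac{1992}{- \frac{961}{4948} - 432} = - \frac{1992}{- \frac{2138497}{4948}} = \left(-1992\right) \left(- \frac{4948}{2138497}\right) = \frac{9856416}{2138497}$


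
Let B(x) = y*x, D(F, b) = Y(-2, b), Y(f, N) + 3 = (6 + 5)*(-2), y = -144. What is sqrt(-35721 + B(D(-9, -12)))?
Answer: 3*I*sqrt(3569) ≈ 179.22*I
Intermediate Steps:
Y(f, N) = -25 (Y(f, N) = -3 + (6 + 5)*(-2) = -3 + 11*(-2) = -3 - 22 = -25)
D(F, b) = -25
B(x) = -144*x
sqrt(-35721 + B(D(-9, -12))) = sqrt(-35721 - 144*(-25)) = sqrt(-35721 + 3600) = sqrt(-32121) = 3*I*sqrt(3569)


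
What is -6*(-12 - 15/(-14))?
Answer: 459/7 ≈ 65.571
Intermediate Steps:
-6*(-12 - 15/(-14)) = -6*(-12 - 15*(-1/14)) = -6*(-12 + 15/14) = -6*(-153/14) = 459/7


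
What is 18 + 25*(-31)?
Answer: -757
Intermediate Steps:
18 + 25*(-31) = 18 - 775 = -757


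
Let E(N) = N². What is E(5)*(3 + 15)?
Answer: 450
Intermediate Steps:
E(5)*(3 + 15) = 5²*(3 + 15) = 25*18 = 450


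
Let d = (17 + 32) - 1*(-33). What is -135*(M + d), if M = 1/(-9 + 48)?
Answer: -143955/13 ≈ -11073.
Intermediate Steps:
d = 82 (d = 49 + 33 = 82)
M = 1/39 ≈ 0.025641
-135*(M + d) = -135*(1/39 + 82) = -135*3199/39 = -143955/13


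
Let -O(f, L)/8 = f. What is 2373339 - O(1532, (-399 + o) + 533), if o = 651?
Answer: 2385595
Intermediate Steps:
O(f, L) = -8*f
2373339 - O(1532, (-399 + o) + 533) = 2373339 - (-8)*1532 = 2373339 - 1*(-12256) = 2373339 + 12256 = 2385595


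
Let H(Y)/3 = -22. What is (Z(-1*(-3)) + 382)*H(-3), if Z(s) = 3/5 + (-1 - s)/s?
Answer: -125818/5 ≈ -25164.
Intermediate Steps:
H(Y) = -66 (H(Y) = 3*(-22) = -66)
Z(s) = ⅗ + (-1 - s)/s (Z(s) = 3*(⅕) + (-1 - s)/s = ⅗ + (-1 - s)/s)
(Z(-1*(-3)) + 382)*H(-3) = ((-⅖ - 1/((-1*(-3)))) + 382)*(-66) = ((-⅖ - 1/3) + 382)*(-66) = ((-⅖ - 1*⅓) + 382)*(-66) = ((-⅖ - ⅓) + 382)*(-66) = (-11/15 + 382)*(-66) = (5719/15)*(-66) = -125818/5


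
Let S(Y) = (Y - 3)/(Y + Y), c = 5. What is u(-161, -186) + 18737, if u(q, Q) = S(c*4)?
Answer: 749497/40 ≈ 18737.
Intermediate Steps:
S(Y) = (-3 + Y)/(2*Y) (S(Y) = (-3 + Y)/((2*Y)) = (-3 + Y)*(1/(2*Y)) = (-3 + Y)/(2*Y))
u(q, Q) = 17/40 (u(q, Q) = (-3 + 5*4)/(2*((5*4))) = (½)*(-3 + 20)/20 = (½)*(1/20)*17 = 17/40)
u(-161, -186) + 18737 = 17/40 + 18737 = 749497/40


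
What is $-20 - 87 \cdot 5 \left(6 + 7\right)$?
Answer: $-5675$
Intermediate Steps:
$-20 - 87 \cdot 5 \left(6 + 7\right) = -20 - 87 \cdot 5 \cdot 13 = -20 - 5655 = -5675$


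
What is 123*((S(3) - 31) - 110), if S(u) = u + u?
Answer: -16605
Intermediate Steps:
S(u) = 2*u
123*((S(3) - 31) - 110) = 123*((2*3 - 31) - 110) = 123*((6 - 31) - 110) = 123*(-25 - 110) = 123*(-135) = -16605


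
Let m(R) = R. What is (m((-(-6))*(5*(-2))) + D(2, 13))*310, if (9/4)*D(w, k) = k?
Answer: -151280/9 ≈ -16809.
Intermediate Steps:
D(w, k) = 4*k/9
(m((-(-6))*(5*(-2))) + D(2, 13))*310 = ((-(-6))*(5*(-2)) + (4/9)*13)*310 = (-3*(-2)*(-10) + 52/9)*310 = (6*(-10) + 52/9)*310 = (-60 + 52/9)*310 = -488/9*310 = -151280/9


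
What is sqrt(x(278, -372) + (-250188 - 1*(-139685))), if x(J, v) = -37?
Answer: 2*I*sqrt(27635) ≈ 332.48*I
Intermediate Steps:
sqrt(x(278, -372) + (-250188 - 1*(-139685))) = sqrt(-37 + (-250188 - 1*(-139685))) = sqrt(-37 + (-250188 + 139685)) = sqrt(-37 - 110503) = sqrt(-110540) = 2*I*sqrt(27635)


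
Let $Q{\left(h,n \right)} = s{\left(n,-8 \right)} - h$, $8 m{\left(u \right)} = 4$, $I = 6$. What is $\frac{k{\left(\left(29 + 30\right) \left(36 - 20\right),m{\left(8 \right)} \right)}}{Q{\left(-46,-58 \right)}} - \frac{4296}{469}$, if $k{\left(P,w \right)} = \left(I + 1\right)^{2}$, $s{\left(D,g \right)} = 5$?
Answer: $- \frac{196115}{23919} \approx -8.1991$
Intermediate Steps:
$m{\left(u \right)} = \frac{1}{2}$ ($m{\left(u \right)} = \frac{1}{8} \cdot 4 = \frac{1}{2}$)
$Q{\left(h,n \right)} = 5 - h$
$k{\left(P,w \right)} = 49$ ($k{\left(P,w \right)} = \left(6 + 1\right)^{2} = 7^{2} = 49$)
$\frac{k{\left(\left(29 + 30\right) \left(36 - 20\right),m{\left(8 \right)} \right)}}{Q{\left(-46,-58 \right)}} - \frac{4296}{469} = \frac{49}{5 - -46} - \frac{4296}{469} = \frac{49}{5 + 46} - \frac{4296}{469} = \frac{49}{51} - \frac{4296}{469} = - \frac{196115}{23919}$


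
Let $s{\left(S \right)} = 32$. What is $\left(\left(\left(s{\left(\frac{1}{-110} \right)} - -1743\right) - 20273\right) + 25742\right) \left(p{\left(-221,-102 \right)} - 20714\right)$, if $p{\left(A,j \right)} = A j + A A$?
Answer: $367046236$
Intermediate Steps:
$p{\left(A,j \right)} = A^{2} + A j$ ($p{\left(A,j \right)} = A j + A^{2} = A^{2} + A j$)
$\left(\left(\left(s{\left(\frac{1}{-110} \right)} - -1743\right) - 20273\right) + 25742\right) \left(p{\left(-221,-102 \right)} - 20714\right) = \left(\left(\left(32 - -1743\right) - 20273\right) + 25742\right) \left(- 221 \left(-221 - 102\right) - 20714\right) = \left(\left(\left(32 + 1743\right) - 20273\right) + 25742\right) \left(\left(-221\right) \left(-323\right) - 20714\right) = \left(\left(1775 - 20273\right) + 25742\right) \left(71383 - 20714\right) = \left(-18498 + 25742\right) 50669 = 7244 \cdot 50669 = 367046236$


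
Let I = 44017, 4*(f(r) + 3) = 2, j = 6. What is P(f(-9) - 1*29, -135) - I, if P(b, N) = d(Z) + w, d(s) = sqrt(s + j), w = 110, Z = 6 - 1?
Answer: -43907 + sqrt(11) ≈ -43904.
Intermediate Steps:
Z = 5
f(r) = -5/2 (f(r) = -3 + (1/4)*2 = -3 + 1/2 = -5/2)
d(s) = sqrt(6 + s) (d(s) = sqrt(s + 6) = sqrt(6 + s))
P(b, N) = 110 + sqrt(11) (P(b, N) = sqrt(6 + 5) + 110 = sqrt(11) + 110 = 110 + sqrt(11))
P(f(-9) - 1*29, -135) - I = (110 + sqrt(11)) - 1*44017 = (110 + sqrt(11)) - 44017 = -43907 + sqrt(11)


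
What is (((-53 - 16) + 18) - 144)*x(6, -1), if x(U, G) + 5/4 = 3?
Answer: -1365/4 ≈ -341.25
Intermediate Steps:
x(U, G) = 7/4 (x(U, G) = -5/4 + 3 = 7/4)
(((-53 - 16) + 18) - 144)*x(6, -1) = (((-53 - 16) + 18) - 144)*(7/4) = ((-69 + 18) - 144)*(7/4) = (-51 - 144)*(7/4) = -195*7/4 = -1365/4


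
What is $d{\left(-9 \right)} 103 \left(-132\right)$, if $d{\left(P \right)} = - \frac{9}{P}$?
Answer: $-13596$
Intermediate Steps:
$d{\left(-9 \right)} 103 \left(-132\right) = - \frac{9}{-9} \cdot 103 \left(-132\right) = \left(-9\right) \left(- \frac{1}{9}\right) 103 \left(-132\right) = 1 \cdot 103 \left(-132\right) = 103 \left(-132\right) = -13596$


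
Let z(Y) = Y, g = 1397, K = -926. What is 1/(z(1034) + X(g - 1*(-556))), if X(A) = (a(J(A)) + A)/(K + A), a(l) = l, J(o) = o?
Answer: 1027/1065824 ≈ 0.00096357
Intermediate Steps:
X(A) = 2*A/(-926 + A) (X(A) = (A + A)/(-926 + A) = (2*A)/(-926 + A) = 2*A/(-926 + A))
1/(z(1034) + X(g - 1*(-556))) = 1/(1034 + 2*(1397 - 1*(-556))/(-926 + (1397 - 1*(-556)))) = 1/(1034 + 2*(1397 + 556)/(-926 + (1397 + 556))) = 1/(1034 + 2*1953/(-926 + 1953)) = 1/(1034 + 2*1953/1027) = 1/(1034 + 2*1953*(1/1027)) = 1/(1034 + 3906/1027) = 1/(1065824/1027) = 1027/1065824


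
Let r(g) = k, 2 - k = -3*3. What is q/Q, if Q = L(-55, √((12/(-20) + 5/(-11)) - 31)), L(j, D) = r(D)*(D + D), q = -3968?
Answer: 1984*I*√96965/19393 ≈ 31.857*I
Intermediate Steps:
k = 11 (k = 2 - (-3)*3 = 2 - 1*(-9) = 2 + 9 = 11)
r(g) = 11
L(j, D) = 22*D (L(j, D) = 11*(D + D) = 11*(2*D) = 22*D)
Q = 2*I*√96965/5 (Q = 22*√((12/(-20) + 5/(-11)) - 31) = 22*√((12*(-1/20) + 5*(-1/11)) - 31) = 22*√((-⅗ - 5/11) - 31) = 22*√(-58/55 - 31) = 22*√(-1763/55) = 22*(I*√96965/55) = 2*I*√96965/5 ≈ 124.56*I)
q/Q = -3968*(-I*√96965/38786) = -(-1984)*I*√96965/19393 = 1984*I*√96965/19393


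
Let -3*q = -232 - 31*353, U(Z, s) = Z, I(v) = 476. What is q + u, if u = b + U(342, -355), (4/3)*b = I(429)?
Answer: 4424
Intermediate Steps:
b = 357 (b = (3/4)*476 = 357)
q = 3725 (q = -(-232 - 31*353)/3 = -(-232 - 10943)/3 = -1/3*(-11175) = 3725)
u = 699 (u = 357 + 342 = 699)
q + u = 3725 + 699 = 4424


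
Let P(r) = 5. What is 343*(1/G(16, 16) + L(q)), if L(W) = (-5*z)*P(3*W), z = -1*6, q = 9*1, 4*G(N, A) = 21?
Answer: 154546/3 ≈ 51515.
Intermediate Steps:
G(N, A) = 21/4 (G(N, A) = (¼)*21 = 21/4)
q = 9
z = -6
L(W) = 150 (L(W) = -5*(-6)*5 = 30*5 = 150)
343*(1/G(16, 16) + L(q)) = 343*(1/(21/4) + 150) = 343*(4/21 + 150) = 343*(3154/21) = 154546/3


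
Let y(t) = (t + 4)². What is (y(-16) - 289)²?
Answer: 21025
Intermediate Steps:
y(t) = (4 + t)²
(y(-16) - 289)² = ((4 - 16)² - 289)² = ((-12)² - 289)² = (144 - 289)² = (-145)² = 21025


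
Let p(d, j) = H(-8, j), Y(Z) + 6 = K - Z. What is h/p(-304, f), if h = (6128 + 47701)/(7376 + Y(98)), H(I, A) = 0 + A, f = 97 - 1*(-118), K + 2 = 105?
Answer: 53829/1585625 ≈ 0.033948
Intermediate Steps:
K = 103 (K = -2 + 105 = 103)
f = 215 (f = 97 + 118 = 215)
H(I, A) = A
Y(Z) = 97 - Z (Y(Z) = -6 + (103 - Z) = 97 - Z)
p(d, j) = j
h = 53829/7375 (h = (6128 + 47701)/(7376 + (97 - 1*98)) = 53829/(7376 + (97 - 98)) = 53829/(7376 - 1) = 53829/7375 ≈ 7.2989)
h/p(-304, f) = (53829/7375)/215 = (53829/7375)*(1/215) = 53829/1585625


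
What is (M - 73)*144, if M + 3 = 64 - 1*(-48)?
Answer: 5184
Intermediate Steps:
M = 109 (M = -3 + (64 - 1*(-48)) = -3 + (64 + 48) = -3 + 112 = 109)
(M - 73)*144 = (109 - 73)*144 = 36*144 = 5184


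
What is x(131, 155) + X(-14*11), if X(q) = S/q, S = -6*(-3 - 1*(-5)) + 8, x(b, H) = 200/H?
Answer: 3142/2387 ≈ 1.3163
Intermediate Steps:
S = -4 (S = -6*(-3 + 5) + 8 = -6*2 + 8 = -12 + 8 = -4)
X(q) = -4/q
x(131, 155) + X(-14*11) = 200/155 - 4/((-14*11)) = 200*(1/155) - 4/(-154) = 40/31 - 4*(-1/154) = 40/31 + 2/77 = 3142/2387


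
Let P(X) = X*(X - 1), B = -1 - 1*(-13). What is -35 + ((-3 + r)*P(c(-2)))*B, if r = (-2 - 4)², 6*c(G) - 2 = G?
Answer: -35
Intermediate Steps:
c(G) = ⅓ + G/6
B = 12 (B = -1 + 13 = 12)
r = 36 (r = (-6)² = 36)
P(X) = X*(-1 + X)
-35 + ((-3 + r)*P(c(-2)))*B = -35 + ((-3 + 36)*((⅓ + (⅙)*(-2))*(-1 + (⅓ + (⅙)*(-2)))))*12 = -35 + (33*((⅓ - ⅓)*(-1 + (⅓ - ⅓))))*12 = -35 + (33*(0*(-1 + 0)))*12 = -35 + (33*(0*(-1)))*12 = -35 + (33*0)*12 = -35 + 0*12 = -35 + 0 = -35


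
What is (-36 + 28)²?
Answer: 64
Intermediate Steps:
(-36 + 28)² = (-8)² = 64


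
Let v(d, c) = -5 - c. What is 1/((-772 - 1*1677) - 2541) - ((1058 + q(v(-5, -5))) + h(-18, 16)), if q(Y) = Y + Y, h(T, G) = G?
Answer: -5359261/4990 ≈ -1074.0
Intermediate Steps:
q(Y) = 2*Y
1/((-772 - 1*1677) - 2541) - ((1058 + q(v(-5, -5))) + h(-18, 16)) = 1/((-772 - 1*1677) - 2541) - ((1058 + 2*(-5 - 1*(-5))) + 16) = 1/((-772 - 1677) - 2541) - ((1058 + 2*(-5 + 5)) + 16) = 1/(-2449 - 2541) - ((1058 + 2*0) + 16) = 1/(-4990) - ((1058 + 0) + 16) = -1/4990 - (1058 + 16) = -1/4990 - 1*1074 = -1/4990 - 1074 = -5359261/4990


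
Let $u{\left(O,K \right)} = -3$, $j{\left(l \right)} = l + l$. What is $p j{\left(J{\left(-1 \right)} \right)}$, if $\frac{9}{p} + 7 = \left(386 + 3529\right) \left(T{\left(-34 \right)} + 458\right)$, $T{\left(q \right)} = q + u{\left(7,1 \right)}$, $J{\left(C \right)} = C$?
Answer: $- \frac{9}{824104} \approx -1.0921 \cdot 10^{-5}$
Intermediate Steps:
$j{\left(l \right)} = 2 l$
$T{\left(q \right)} = -3 + q$ ($T{\left(q \right)} = q - 3 = -3 + q$)
$p = \frac{9}{1648208}$ ($p = \frac{9}{-7 + \left(386 + 3529\right) \left(\left(-3 - 34\right) + 458\right)} = \frac{9}{-7 + 3915 \left(-37 + 458\right)} = \frac{9}{-7 + 3915 \cdot 421} = \frac{9}{-7 + 1648215} = \frac{9}{1648208} \approx 5.4605 \cdot 10^{-6}$)
$p j{\left(J{\left(-1 \right)} \right)} = \frac{9 \cdot 2 \left(-1\right)}{1648208} = \frac{9}{1648208} \left(-2\right) = - \frac{9}{824104}$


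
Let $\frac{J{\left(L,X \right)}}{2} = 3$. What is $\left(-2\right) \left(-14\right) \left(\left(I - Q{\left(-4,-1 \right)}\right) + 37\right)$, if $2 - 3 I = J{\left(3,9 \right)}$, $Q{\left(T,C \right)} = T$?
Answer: $\frac{3332}{3} \approx 1110.7$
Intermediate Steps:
$J{\left(L,X \right)} = 6$ ($J{\left(L,X \right)} = 2 \cdot 3 = 6$)
$I = - \frac{4}{3}$ ($I = \frac{2}{3} - 2 = - \frac{4}{3} \approx -1.3333$)
$\left(-2\right) \left(-14\right) \left(\left(I - Q{\left(-4,-1 \right)}\right) + 37\right) = \left(-2\right) \left(-14\right) \left(\left(- \frac{4}{3} - -4\right) + 37\right) = 28 \left(\left(- \frac{4}{3} + 4\right) + 37\right) = 28 \left(\frac{8}{3} + 37\right) = 28 \cdot \frac{119}{3} = \frac{3332}{3}$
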